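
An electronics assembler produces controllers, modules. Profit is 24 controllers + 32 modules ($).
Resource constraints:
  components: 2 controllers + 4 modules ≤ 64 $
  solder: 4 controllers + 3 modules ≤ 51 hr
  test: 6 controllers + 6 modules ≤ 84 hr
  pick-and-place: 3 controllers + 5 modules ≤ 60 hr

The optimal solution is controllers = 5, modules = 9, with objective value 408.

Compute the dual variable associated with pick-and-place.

4

Binding: test and pick-and-place. Non-binding: components (18 unused), solder (4 unused).
Since components, solder are not tight, their duals are 0.
Dual feasibility on the basic columns requires 6·y_test + 3·y_pick-and-place = 24, 6·y_test + 5·y_pick-and-place = 32.
Solving: y_test = 2, y_pick-and-place = 4.
Shadow price of pick-and-place = 4.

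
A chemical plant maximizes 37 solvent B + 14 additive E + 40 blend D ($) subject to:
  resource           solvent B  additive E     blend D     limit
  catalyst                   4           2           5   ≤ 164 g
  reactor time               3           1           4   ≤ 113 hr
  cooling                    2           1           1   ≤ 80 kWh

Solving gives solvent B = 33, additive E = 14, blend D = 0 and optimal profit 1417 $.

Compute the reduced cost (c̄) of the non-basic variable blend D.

Check each constraint at x*: catalyst 160/164 (slack 4); reactor time 113/113 (tight); cooling 80/80 (tight).
Since catalyst is not tight, its dual is 0.
The binding rows give the dual system: 3·y_reactor time + 2·y_cooling = 37 and 1·y_reactor time + 1·y_cooling = 14.
→ y_reactor time = 9 and y_cooling = 5.
Reduced cost of blend D: c₃ − yᵀa₃ = 40 − (9·4 + 5·1) = 40 − 41 = -1.

-1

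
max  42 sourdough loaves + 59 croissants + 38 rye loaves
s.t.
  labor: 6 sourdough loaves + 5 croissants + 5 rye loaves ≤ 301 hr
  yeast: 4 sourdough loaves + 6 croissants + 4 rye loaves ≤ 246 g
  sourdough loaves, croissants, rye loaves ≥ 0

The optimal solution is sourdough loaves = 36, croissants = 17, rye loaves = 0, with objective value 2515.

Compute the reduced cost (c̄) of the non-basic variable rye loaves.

-3

At the optimum: labor uses 301 of 301 (binding); yeast uses 246 of 246 (binding).
The binding rows give the dual system: 6·y_labor + 4·y_yeast = 42 and 5·y_labor + 6·y_yeast = 59.
→ y_labor = 1 and y_yeast = 9.
Reduced cost of rye loaves: c₃ − yᵀa₃ = 38 − (1·5 + 9·4) = 38 − 41 = -3.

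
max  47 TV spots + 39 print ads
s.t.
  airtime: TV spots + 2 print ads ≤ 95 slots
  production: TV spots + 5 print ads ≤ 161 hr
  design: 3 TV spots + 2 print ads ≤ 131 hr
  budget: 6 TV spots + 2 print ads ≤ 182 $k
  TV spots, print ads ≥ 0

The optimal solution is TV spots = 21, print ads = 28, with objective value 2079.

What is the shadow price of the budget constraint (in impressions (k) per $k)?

At the optimum: airtime uses 77 of 95 (slack = 18); production uses 161 of 161 (binding); design uses 119 of 131 (slack = 12); budget uses 182 of 182 (binding).
By complementary slackness, y = 0 for the non-binding constraints.
The binding rows give the dual system: 1·y_production + 6·y_budget = 47 and 5·y_production + 2·y_budget = 39.
Solving: y_production = 5, y_budget = 7.
Shadow price of budget = 7.

7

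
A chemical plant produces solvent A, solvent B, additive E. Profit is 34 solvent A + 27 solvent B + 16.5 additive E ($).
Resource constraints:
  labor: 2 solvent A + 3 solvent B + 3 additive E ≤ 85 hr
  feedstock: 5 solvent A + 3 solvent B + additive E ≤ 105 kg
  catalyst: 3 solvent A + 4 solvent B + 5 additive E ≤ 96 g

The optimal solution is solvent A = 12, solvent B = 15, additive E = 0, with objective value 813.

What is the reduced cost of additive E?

Check each constraint at x*: labor 69/85 (slack 16); feedstock 105/105 (tight); catalyst 96/96 (tight).
Slack constraints have shadow price 0 (complementary slackness).
The binding rows give the dual system: 5·y_feedstock + 3·y_catalyst = 34 and 3·y_feedstock + 4·y_catalyst = 27.
→ y_feedstock = 5 and y_catalyst = 3.
Reduced cost of additive E: c₃ − yᵀa₃ = 16.5 − (5·1 + 3·5) = 16.5 − 20 = -3.5.

-3.5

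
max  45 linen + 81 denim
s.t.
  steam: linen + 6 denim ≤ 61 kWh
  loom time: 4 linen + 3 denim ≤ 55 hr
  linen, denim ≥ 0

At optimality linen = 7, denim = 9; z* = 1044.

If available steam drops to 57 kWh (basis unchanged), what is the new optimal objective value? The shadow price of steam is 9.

Δb = -4, so new z* = 1044 + (9)·(-4) = 1044 − 36 = 1008.

1008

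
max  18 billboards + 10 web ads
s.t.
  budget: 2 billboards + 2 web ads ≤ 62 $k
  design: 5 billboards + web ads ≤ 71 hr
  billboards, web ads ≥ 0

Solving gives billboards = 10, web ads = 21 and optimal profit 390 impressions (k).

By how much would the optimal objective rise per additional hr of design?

Check each constraint at x*: budget 62/62 (tight); design 71/71 (tight).
The binding rows give the dual system: 2·y_budget + 5·y_design = 18 and 2·y_budget + 1·y_design = 10.
Solving: y_budget = 4, y_design = 2.
Shadow price of design = 2.

2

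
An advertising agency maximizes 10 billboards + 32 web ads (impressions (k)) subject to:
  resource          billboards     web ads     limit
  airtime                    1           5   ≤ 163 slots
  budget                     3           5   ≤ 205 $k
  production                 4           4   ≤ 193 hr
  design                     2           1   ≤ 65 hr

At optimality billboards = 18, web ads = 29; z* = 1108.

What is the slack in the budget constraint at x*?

6

budget used = 3·18 + 5·29 = 199; slack = 205 − 199 = 6.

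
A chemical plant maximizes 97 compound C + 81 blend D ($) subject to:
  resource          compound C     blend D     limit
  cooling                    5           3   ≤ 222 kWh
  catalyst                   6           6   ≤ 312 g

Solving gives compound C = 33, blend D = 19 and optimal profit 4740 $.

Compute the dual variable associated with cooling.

8

Check each constraint at x*: cooling 222/222 (tight); catalyst 312/312 (tight).
Dual feasibility on the basic columns requires 5·y_cooling + 6·y_catalyst = 97, 3·y_cooling + 6·y_catalyst = 81.
This yields shadow prices y_cooling = 8, y_catalyst = 9.5.
Shadow price of cooling = 8.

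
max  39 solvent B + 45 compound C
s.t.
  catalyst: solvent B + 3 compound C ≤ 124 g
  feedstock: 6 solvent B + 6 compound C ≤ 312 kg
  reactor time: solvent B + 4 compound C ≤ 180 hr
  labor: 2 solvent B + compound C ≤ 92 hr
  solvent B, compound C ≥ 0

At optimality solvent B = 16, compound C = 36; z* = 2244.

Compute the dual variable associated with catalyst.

3

Binding: catalyst and feedstock. Non-binding: reactor time (20 unused), labor (24 unused).
Since reactor time, labor are not tight, their duals are 0.
Dual feasibility on the basic columns requires 1·y_catalyst + 6·y_feedstock = 39, 3·y_catalyst + 6·y_feedstock = 45.
This yields shadow prices y_catalyst = 3, y_feedstock = 6.
Shadow price of catalyst = 3.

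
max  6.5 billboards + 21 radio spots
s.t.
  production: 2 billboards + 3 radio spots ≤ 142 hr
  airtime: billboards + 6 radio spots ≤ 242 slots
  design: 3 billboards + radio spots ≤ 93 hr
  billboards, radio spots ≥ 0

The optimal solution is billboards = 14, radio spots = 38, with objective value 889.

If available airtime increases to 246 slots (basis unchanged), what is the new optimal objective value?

899

Check each constraint at x*: production 142/142 (tight); airtime 242/242 (tight); design 80/93 (slack 13).
Since design is not tight, its dual is 0.
Dual feasibility on the basic columns requires 2·y_production + 1·y_airtime = 6.5, 3·y_production + 6·y_airtime = 21.
This yields shadow prices y_production = 2, y_airtime = 2.5.
Δz = y_airtime·Δb = 2.5 × (4) = 10, so new z* = 889 + 10 = 899.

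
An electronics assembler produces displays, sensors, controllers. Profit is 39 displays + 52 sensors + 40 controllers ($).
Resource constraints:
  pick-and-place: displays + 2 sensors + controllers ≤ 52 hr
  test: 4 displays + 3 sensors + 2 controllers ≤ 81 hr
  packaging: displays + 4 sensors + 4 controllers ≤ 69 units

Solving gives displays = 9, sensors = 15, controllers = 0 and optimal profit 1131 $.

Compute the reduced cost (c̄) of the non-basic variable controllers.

Binding: test and packaging. Non-binding: pick-and-place (13 unused).
Since pick-and-place is not tight, its dual is 0.
The binding rows give the dual system: 4·y_test + 1·y_packaging = 39 and 3·y_test + 4·y_packaging = 52.
→ y_test = 8 and y_packaging = 7.
Reduced cost of controllers: c₃ − yᵀa₃ = 40 − (8·2 + 7·4) = 40 − 44 = -4.

-4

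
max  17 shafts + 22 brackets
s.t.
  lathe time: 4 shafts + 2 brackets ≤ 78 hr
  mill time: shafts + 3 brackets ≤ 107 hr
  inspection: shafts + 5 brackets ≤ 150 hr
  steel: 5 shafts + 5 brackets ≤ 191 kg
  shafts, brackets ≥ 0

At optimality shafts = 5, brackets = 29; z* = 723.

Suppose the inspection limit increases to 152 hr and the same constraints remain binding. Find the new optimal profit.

At the optimum: lathe time uses 78 of 78 (binding); mill time uses 92 of 107 (slack = 15); inspection uses 150 of 150 (binding); steel uses 170 of 191 (slack = 21).
Slack constraints have shadow price 0 (complementary slackness).
The binding rows give the dual system: 4·y_lathe time + 1·y_inspection = 17 and 2·y_lathe time + 5·y_inspection = 22.
→ y_lathe time = 3.5 and y_inspection = 3.
Δz = y_inspection·Δb = 3 × (2) = 6, so new z* = 723 + 6 = 729.

729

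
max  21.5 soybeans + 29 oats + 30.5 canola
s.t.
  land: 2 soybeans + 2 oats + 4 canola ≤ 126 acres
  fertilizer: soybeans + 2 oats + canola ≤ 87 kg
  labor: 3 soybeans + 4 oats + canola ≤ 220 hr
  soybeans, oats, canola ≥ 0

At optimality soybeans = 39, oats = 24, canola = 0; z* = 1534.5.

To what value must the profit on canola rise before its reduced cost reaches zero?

35.5

Check each constraint at x*: land 126/126 (tight); fertilizer 87/87 (tight); labor 213/220 (slack 7).
Since labor is not tight, its dual is 0.
From A_Bᵀ y = c: 2·y_land + 1·y_fertilizer = 21.5; 2·y_land + 2·y_fertilizer = 29.
This yields shadow prices y_land = 7, y_fertilizer = 7.5.
canola enters the basis when its profit ≥ yᵀa₃ = 7·4 + 7.5·1 = 35.5.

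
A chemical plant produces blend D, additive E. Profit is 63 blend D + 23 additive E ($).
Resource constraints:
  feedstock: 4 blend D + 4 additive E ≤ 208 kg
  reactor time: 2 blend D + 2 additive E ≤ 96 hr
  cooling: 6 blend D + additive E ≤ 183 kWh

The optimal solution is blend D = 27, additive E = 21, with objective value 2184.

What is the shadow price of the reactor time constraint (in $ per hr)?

7.5

Binding: reactor time and cooling. Non-binding: feedstock (16 unused).
By complementary slackness, y = 0 for the non-binding constraint.
From A_Bᵀ y = c: 2·y_reactor time + 6·y_cooling = 63; 2·y_reactor time + 1·y_cooling = 23.
→ y_reactor time = 7.5 and y_cooling = 8.
Shadow price of reactor time = 7.5.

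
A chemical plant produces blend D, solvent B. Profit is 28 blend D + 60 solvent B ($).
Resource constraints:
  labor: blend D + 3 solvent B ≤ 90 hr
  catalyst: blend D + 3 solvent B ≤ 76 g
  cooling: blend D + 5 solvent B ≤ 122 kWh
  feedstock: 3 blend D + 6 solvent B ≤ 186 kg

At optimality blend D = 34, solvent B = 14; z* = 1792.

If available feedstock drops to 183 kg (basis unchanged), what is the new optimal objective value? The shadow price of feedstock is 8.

1768

Δb = -3, so new z* = 1792 + (8)·(-3) = 1792 − 24 = 1768.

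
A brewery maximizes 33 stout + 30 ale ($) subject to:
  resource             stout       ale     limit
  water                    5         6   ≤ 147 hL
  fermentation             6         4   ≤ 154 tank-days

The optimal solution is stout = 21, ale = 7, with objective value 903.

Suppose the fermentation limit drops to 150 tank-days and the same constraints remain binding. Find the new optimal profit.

Check each constraint at x*: water 147/147 (tight); fermentation 154/154 (tight).
From A_Bᵀ y = c: 5·y_water + 6·y_fermentation = 33; 6·y_water + 4·y_fermentation = 30.
→ y_water = 3 and y_fermentation = 3.
Δz = y_fermentation·Δb = 3 × (-4) = -12, so new z* = 903 − 12 = 891.

891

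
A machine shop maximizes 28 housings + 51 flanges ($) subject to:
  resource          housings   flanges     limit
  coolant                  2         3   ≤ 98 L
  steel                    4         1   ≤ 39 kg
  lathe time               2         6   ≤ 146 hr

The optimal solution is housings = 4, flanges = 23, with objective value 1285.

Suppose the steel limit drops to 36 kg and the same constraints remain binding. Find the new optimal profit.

1276

Binding: steel and lathe time. Non-binding: coolant (21 unused).
Slack constraints have shadow price 0 (complementary slackness).
The binding rows give the dual system: 4·y_steel + 2·y_lathe time = 28 and 1·y_steel + 6·y_lathe time = 51.
Solving: y_steel = 3, y_lathe time = 8.
Δz = y_steel·Δb = 3 × (-3) = -9, so new z* = 1285 − 9 = 1276.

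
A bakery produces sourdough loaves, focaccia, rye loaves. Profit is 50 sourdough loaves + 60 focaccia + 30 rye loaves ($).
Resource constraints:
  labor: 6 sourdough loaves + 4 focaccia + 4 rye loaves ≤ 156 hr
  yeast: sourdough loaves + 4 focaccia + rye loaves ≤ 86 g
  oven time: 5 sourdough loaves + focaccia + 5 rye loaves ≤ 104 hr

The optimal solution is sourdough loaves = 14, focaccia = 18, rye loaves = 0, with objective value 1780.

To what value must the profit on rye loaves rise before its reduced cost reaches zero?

36

Check each constraint at x*: labor 156/156 (tight); yeast 86/86 (tight); oven time 88/104 (slack 16).
By complementary slackness, y = 0 for the non-binding constraint.
From A_Bᵀ y = c: 6·y_labor + 1·y_yeast = 50; 4·y_labor + 4·y_yeast = 60.
This yields shadow prices y_labor = 7, y_yeast = 8.
rye loaves enters the basis when its profit ≥ yᵀa₃ = 7·4 + 8·1 = 36.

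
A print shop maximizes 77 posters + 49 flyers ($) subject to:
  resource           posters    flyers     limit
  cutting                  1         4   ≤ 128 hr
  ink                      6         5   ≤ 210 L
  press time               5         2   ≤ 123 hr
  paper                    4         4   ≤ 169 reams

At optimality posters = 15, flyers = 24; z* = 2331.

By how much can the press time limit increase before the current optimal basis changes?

52

Binding constraints: ink, press time. The basis is B = [[6,5],[5,2]] with det -13.
Per unit increase in press time, x* moves by d = (0.3846, -0.4615).
The basis stays optimal until flyers reaches 0; allowable increase = 52 hr.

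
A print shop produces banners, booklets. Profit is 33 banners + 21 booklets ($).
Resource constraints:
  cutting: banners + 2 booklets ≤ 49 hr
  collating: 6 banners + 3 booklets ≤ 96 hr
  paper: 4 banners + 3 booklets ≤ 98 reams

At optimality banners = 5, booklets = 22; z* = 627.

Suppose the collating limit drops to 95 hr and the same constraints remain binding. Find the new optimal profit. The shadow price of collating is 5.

Δb = -1, so new z* = 627 + (5)·(-1) = 627 − 5 = 622.

622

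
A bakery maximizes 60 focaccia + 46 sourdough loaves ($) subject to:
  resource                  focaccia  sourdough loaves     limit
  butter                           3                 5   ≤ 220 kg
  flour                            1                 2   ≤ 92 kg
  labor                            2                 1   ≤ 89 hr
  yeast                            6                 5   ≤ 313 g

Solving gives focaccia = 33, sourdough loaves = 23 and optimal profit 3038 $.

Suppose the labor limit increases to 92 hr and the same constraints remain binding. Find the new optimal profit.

3056

Binding: labor and yeast. Non-binding: butter (6 unused), flour (13 unused).
Slack constraints have shadow price 0 (complementary slackness).
From A_Bᵀ y = c: 2·y_labor + 6·y_yeast = 60; 1·y_labor + 5·y_yeast = 46.
Solving: y_labor = 6, y_yeast = 8.
Δz = y_labor·Δb = 6 × (3) = 18, so new z* = 3038 + 18 = 3056.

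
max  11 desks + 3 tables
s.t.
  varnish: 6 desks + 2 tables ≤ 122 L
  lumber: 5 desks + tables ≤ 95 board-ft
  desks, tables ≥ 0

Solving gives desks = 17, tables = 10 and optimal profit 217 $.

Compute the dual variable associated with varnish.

Check each constraint at x*: varnish 122/122 (tight); lumber 95/95 (tight).
From A_Bᵀ y = c: 6·y_varnish + 5·y_lumber = 11; 2·y_varnish + 1·y_lumber = 3.
Solving: y_varnish = 1, y_lumber = 1.
Shadow price of varnish = 1.

1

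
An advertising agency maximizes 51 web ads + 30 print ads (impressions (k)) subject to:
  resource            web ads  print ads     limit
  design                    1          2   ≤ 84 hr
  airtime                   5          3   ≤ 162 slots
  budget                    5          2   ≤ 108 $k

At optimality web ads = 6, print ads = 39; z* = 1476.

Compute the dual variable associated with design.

At the optimum: design uses 84 of 84 (binding); airtime uses 147 of 162 (slack = 15); budget uses 108 of 108 (binding).
By complementary slackness, y = 0 for the non-binding constraint.
The binding rows give the dual system: 1·y_design + 5·y_budget = 51 and 2·y_design + 2·y_budget = 30.
→ y_design = 6 and y_budget = 9.
Shadow price of design = 6.

6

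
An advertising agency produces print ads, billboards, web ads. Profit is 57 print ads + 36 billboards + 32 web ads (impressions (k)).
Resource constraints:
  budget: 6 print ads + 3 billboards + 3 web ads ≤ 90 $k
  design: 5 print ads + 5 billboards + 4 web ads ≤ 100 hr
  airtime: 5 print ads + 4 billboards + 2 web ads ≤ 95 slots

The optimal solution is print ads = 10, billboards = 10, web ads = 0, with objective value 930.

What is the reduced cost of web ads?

-1

Binding: budget and design. Non-binding: airtime (5 unused).
Slack constraints have shadow price 0 (complementary slackness).
From A_Bᵀ y = c: 6·y_budget + 5·y_design = 57; 3·y_budget + 5·y_design = 36.
Solving: y_budget = 7, y_design = 3.
Reduced cost of web ads: c₃ − yᵀa₃ = 32 − (7·3 + 3·4) = 32 − 33 = -1.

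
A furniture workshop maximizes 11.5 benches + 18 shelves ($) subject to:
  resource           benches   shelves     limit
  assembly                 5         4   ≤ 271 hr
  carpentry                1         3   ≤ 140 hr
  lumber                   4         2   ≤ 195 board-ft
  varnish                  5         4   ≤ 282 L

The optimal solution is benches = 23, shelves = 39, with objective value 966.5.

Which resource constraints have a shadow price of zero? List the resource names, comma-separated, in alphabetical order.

assembly: 271/271 (binding)
carpentry: 140/140 (binding)
lumber: 170/195 (slack 25)
varnish: 271/282 (slack 11)
By complementary slackness, a constraint with positive slack has shadow price 0 → lumber, varnish.

lumber, varnish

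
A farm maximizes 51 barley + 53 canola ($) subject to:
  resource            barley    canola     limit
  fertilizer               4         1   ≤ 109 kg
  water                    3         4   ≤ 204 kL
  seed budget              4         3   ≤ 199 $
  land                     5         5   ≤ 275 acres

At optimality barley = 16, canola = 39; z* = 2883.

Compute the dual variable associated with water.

2

At the optimum: fertilizer uses 103 of 109 (slack = 6); water uses 204 of 204 (binding); seed budget uses 181 of 199 (slack = 18); land uses 275 of 275 (binding).
By complementary slackness, y = 0 for the non-binding constraints.
The binding rows give the dual system: 3·y_water + 5·y_land = 51 and 4·y_water + 5·y_land = 53.
→ y_water = 2 and y_land = 9.
Shadow price of water = 2.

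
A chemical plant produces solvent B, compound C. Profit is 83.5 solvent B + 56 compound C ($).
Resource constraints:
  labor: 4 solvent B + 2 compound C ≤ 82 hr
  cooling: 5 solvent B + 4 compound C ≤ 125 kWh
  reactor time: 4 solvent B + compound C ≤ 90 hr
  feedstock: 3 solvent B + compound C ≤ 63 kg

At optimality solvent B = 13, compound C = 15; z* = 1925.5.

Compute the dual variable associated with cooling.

9.5

Check each constraint at x*: labor 82/82 (tight); cooling 125/125 (tight); reactor time 67/90 (slack 23); feedstock 54/63 (slack 9).
By complementary slackness, y = 0 for the non-binding constraints.
From A_Bᵀ y = c: 4·y_labor + 5·y_cooling = 83.5; 2·y_labor + 4·y_cooling = 56.
→ y_labor = 9 and y_cooling = 9.5.
Shadow price of cooling = 9.5.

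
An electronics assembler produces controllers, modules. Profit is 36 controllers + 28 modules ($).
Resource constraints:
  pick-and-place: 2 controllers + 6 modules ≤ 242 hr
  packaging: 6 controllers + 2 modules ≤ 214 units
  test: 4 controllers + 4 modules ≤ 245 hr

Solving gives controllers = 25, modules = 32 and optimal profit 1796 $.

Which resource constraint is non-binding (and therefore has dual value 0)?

pick-and-place: 242/242 (binding)
packaging: 214/214 (binding)
test: 228/245 (slack 17)
By complementary slackness, a constraint with positive slack has shadow price 0 → test.

test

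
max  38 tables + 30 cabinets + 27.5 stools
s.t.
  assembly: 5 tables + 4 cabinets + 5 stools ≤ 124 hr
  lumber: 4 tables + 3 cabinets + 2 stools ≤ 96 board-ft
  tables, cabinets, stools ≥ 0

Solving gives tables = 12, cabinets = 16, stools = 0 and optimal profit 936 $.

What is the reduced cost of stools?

-6.5

At the optimum: assembly uses 124 of 124 (binding); lumber uses 96 of 96 (binding).
Dual feasibility on the basic columns requires 5·y_assembly + 4·y_lumber = 38, 4·y_assembly + 3·y_lumber = 30.
→ y_assembly = 6 and y_lumber = 2.
Reduced cost of stools: c₃ − yᵀa₃ = 27.5 − (6·5 + 2·2) = 27.5 − 34 = -6.5.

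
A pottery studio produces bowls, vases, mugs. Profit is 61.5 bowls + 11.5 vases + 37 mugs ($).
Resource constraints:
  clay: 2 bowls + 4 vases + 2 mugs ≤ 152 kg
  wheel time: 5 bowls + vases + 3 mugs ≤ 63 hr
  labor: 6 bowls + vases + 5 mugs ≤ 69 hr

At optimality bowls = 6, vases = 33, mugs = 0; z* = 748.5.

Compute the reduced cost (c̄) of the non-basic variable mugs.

-5.5

At the optimum: clay uses 144 of 152 (slack = 8); wheel time uses 63 of 63 (binding); labor uses 69 of 69 (binding).
Since clay is not tight, its dual is 0.
From A_Bᵀ y = c: 5·y_wheel time + 6·y_labor = 61.5; 1·y_wheel time + 1·y_labor = 11.5.
This yields shadow prices y_wheel time = 7.5, y_labor = 4.
Reduced cost of mugs: c₃ − yᵀa₃ = 37 − (7.5·3 + 4·5) = 37 − 42.5 = -5.5.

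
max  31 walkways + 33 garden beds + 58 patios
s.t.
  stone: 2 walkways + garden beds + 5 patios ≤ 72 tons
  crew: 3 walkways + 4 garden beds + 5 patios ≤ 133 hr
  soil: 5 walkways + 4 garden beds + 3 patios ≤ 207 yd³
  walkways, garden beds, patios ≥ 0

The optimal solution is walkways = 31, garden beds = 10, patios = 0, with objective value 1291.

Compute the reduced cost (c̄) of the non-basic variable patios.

Check each constraint at x*: stone 72/72 (tight); crew 133/133 (tight); soil 195/207 (slack 12).
Since soil is not tight, its dual is 0.
Dual feasibility on the basic columns requires 2·y_stone + 3·y_crew = 31, 1·y_stone + 4·y_crew = 33.
This yields shadow prices y_stone = 5, y_crew = 7.
Reduced cost of patios: c₃ − yᵀa₃ = 58 − (5·5 + 7·5) = 58 − 60 = -2.

-2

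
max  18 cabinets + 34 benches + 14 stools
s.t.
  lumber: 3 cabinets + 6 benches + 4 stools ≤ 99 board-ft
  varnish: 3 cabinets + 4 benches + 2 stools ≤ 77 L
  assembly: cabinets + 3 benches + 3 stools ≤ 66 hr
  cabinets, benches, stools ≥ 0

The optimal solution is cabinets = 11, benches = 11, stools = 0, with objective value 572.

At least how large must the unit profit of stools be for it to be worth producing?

22

Binding: lumber and varnish. Non-binding: assembly (22 unused).
Slack constraints have shadow price 0 (complementary slackness).
The binding rows give the dual system: 3·y_lumber + 3·y_varnish = 18 and 6·y_lumber + 4·y_varnish = 34.
This yields shadow prices y_lumber = 5, y_varnish = 1.
stools enters the basis when its profit ≥ yᵀa₃ = 5·4 + 1·2 = 22.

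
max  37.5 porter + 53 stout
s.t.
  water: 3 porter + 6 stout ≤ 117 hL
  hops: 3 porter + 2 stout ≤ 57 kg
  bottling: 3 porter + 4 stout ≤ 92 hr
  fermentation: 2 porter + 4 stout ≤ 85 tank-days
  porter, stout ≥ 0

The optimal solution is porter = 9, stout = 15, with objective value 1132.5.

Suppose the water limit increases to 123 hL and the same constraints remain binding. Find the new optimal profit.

1174.5

Binding: water and hops. Non-binding: bottling (5 unused), fermentation (7 unused).
Since bottling, fermentation are not tight, their duals are 0.
From A_Bᵀ y = c: 3·y_water + 3·y_hops = 37.5; 6·y_water + 2·y_hops = 53.
Solving: y_water = 7, y_hops = 5.5.
Δz = y_water·Δb = 7 × (6) = 42, so new z* = 1132.5 + 42 = 1174.5.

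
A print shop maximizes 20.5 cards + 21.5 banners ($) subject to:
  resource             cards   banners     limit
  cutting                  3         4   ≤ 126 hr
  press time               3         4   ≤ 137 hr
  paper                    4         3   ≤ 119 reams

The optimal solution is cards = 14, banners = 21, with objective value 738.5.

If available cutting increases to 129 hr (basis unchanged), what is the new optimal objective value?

749

Check each constraint at x*: cutting 126/126 (tight); press time 126/137 (slack 11); paper 119/119 (tight).
Slack constraints have shadow price 0 (complementary slackness).
The binding rows give the dual system: 3·y_cutting + 4·y_paper = 20.5 and 4·y_cutting + 3·y_paper = 21.5.
This yields shadow prices y_cutting = 3.5, y_paper = 2.5.
Δz = y_cutting·Δb = 3.5 × (3) = 10.5, so new z* = 738.5 + 10.5 = 749.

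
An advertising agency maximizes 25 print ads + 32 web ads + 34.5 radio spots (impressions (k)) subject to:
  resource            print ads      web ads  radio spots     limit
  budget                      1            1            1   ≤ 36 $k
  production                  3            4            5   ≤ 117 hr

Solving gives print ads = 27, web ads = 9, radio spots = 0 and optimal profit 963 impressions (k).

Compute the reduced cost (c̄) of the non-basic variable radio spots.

Both budget and production are binding at x*.
The binding rows give the dual system: 1·y_budget + 3·y_production = 25 and 1·y_budget + 4·y_production = 32.
Solving: y_budget = 4, y_production = 7.
Reduced cost of radio spots: c₃ − yᵀa₃ = 34.5 − (4·1 + 7·5) = 34.5 − 39 = -4.5.

-4.5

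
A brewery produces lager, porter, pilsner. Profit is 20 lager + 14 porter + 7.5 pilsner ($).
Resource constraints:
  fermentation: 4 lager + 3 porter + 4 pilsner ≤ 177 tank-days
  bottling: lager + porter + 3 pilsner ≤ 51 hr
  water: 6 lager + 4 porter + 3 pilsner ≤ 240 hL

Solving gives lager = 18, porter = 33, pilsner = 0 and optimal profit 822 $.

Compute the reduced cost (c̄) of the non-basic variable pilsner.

-7.5

At the optimum: fermentation uses 171 of 177 (slack = 6); bottling uses 51 of 51 (binding); water uses 240 of 240 (binding).
By complementary slackness, y = 0 for the non-binding constraint.
From A_Bᵀ y = c: 1·y_bottling + 6·y_water = 20; 1·y_bottling + 4·y_water = 14.
Solving: y_bottling = 2, y_water = 3.
Reduced cost of pilsner: c₃ − yᵀa₃ = 7.5 − (2·3 + 3·3) = 7.5 − 15 = -7.5.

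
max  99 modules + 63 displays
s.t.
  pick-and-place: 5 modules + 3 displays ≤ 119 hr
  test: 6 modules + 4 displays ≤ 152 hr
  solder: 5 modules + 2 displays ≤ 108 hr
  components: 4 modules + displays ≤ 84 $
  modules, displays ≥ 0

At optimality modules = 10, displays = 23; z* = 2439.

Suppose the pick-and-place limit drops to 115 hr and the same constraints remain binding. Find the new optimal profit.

At the optimum: pick-and-place uses 119 of 119 (binding); test uses 152 of 152 (binding); solder uses 96 of 108 (slack = 12); components uses 63 of 84 (slack = 21).
Slack constraints have shadow price 0 (complementary slackness).
From A_Bᵀ y = c: 5·y_pick-and-place + 6·y_test = 99; 3·y_pick-and-place + 4·y_test = 63.
Solving: y_pick-and-place = 9, y_test = 9.
Δz = y_pick-and-place·Δb = 9 × (-4) = -36, so new z* = 2439 − 36 = 2403.

2403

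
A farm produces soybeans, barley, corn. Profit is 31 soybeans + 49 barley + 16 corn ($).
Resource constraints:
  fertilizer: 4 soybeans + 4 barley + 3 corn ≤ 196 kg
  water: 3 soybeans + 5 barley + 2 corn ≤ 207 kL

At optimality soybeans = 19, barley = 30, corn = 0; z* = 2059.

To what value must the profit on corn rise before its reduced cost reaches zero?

At the optimum: fertilizer uses 196 of 196 (binding); water uses 207 of 207 (binding).
Dual feasibility on the basic columns requires 4·y_fertilizer + 3·y_water = 31, 4·y_fertilizer + 5·y_water = 49.
Solving: y_fertilizer = 1, y_water = 9.
corn enters the basis when its profit ≥ yᵀa₃ = 1·3 + 9·2 = 21.

21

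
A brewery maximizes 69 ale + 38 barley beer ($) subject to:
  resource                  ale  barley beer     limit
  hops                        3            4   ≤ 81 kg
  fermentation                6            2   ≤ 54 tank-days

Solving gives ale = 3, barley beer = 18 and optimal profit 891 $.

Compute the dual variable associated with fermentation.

9

Both hops and fermentation are binding at x*.
From A_Bᵀ y = c: 3·y_hops + 6·y_fermentation = 69; 4·y_hops + 2·y_fermentation = 38.
Solving: y_hops = 5, y_fermentation = 9.
Shadow price of fermentation = 9.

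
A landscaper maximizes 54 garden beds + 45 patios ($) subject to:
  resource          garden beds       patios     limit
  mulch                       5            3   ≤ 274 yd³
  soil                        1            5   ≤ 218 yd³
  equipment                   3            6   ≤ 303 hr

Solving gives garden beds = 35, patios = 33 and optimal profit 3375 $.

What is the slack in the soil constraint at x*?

18

soil used = 1·35 + 5·33 = 200; slack = 218 − 200 = 18.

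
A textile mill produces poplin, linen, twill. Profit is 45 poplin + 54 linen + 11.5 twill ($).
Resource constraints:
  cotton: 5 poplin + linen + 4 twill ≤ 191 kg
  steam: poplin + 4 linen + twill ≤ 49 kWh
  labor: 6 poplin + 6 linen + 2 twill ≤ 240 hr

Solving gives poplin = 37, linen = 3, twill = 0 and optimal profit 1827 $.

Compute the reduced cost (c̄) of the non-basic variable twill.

At the optimum: cotton uses 188 of 191 (slack = 3); steam uses 49 of 49 (binding); labor uses 240 of 240 (binding).
Since cotton is not tight, its dual is 0.
The binding rows give the dual system: 1·y_steam + 6·y_labor = 45 and 4·y_steam + 6·y_labor = 54.
Solving: y_steam = 3, y_labor = 7.
Reduced cost of twill: c₃ − yᵀa₃ = 11.5 − (3·1 + 7·2) = 11.5 − 17 = -5.5.

-5.5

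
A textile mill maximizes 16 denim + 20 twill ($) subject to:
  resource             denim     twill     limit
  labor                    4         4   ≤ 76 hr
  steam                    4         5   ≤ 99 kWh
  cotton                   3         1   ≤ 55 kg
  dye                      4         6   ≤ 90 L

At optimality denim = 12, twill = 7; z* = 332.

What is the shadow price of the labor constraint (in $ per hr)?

2

Check each constraint at x*: labor 76/76 (tight); steam 83/99 (slack 16); cotton 43/55 (slack 12); dye 90/90 (tight).
Slack constraints have shadow price 0 (complementary slackness).
The binding rows give the dual system: 4·y_labor + 4·y_dye = 16 and 4·y_labor + 6·y_dye = 20.
→ y_labor = 2 and y_dye = 2.
Shadow price of labor = 2.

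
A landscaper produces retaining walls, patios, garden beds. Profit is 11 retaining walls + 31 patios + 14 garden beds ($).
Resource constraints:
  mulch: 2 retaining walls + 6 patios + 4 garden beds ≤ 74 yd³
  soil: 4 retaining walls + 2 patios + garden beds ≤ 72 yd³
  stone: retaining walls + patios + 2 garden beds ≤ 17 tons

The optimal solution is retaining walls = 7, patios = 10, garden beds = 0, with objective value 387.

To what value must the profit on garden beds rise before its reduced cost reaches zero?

22

At the optimum: mulch uses 74 of 74 (binding); soil uses 48 of 72 (slack = 24); stone uses 17 of 17 (binding).
Slack constraints have shadow price 0 (complementary slackness).
Dual feasibility on the basic columns requires 2·y_mulch + 1·y_stone = 11, 6·y_mulch + 1·y_stone = 31.
Solving: y_mulch = 5, y_stone = 1.
garden beds enters the basis when its profit ≥ yᵀa₃ = 5·4 + 1·2 = 22.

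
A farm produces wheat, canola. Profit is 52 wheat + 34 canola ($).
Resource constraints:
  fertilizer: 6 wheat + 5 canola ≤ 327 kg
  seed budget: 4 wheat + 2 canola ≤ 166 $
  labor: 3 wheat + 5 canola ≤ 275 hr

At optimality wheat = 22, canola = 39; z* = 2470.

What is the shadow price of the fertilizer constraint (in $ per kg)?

Check each constraint at x*: fertilizer 327/327 (tight); seed budget 166/166 (tight); labor 261/275 (slack 14).
Since labor is not tight, its dual is 0.
Dual feasibility on the basic columns requires 6·y_fertilizer + 4·y_seed budget = 52, 5·y_fertilizer + 2·y_seed budget = 34.
→ y_fertilizer = 4 and y_seed budget = 7.
Shadow price of fertilizer = 4.

4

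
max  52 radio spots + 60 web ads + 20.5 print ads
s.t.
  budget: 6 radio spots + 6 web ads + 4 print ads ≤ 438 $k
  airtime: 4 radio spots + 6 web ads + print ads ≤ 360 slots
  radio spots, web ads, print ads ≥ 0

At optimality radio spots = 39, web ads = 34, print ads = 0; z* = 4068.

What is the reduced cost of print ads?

-7.5

Check each constraint at x*: budget 438/438 (tight); airtime 360/360 (tight).
From A_Bᵀ y = c: 6·y_budget + 4·y_airtime = 52; 6·y_budget + 6·y_airtime = 60.
→ y_budget = 6 and y_airtime = 4.
Reduced cost of print ads: c₃ − yᵀa₃ = 20.5 − (6·4 + 4·1) = 20.5 − 28 = -7.5.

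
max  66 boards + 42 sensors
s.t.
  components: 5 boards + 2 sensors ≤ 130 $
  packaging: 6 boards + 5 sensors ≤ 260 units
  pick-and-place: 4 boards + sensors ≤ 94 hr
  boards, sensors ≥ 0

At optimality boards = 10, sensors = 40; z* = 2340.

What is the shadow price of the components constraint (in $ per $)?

Check each constraint at x*: components 130/130 (tight); packaging 260/260 (tight); pick-and-place 80/94 (slack 14).
By complementary slackness, y = 0 for the non-binding constraint.
From A_Bᵀ y = c: 5·y_components + 6·y_packaging = 66; 2·y_components + 5·y_packaging = 42.
Solving: y_components = 6, y_packaging = 6.
Shadow price of components = 6.

6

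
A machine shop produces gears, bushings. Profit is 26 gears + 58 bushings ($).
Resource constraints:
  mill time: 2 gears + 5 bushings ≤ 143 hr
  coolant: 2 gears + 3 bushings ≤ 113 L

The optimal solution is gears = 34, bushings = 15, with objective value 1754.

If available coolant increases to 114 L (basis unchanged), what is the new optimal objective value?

At the optimum: mill time uses 143 of 143 (binding); coolant uses 113 of 113 (binding).
Dual feasibility on the basic columns requires 2·y_mill time + 2·y_coolant = 26, 5·y_mill time + 3·y_coolant = 58.
This yields shadow prices y_mill time = 9.5, y_coolant = 3.5.
Δz = y_coolant·Δb = 3.5 × (1) = 3.5, so new z* = 1754 + 3.5 = 1757.5.

1757.5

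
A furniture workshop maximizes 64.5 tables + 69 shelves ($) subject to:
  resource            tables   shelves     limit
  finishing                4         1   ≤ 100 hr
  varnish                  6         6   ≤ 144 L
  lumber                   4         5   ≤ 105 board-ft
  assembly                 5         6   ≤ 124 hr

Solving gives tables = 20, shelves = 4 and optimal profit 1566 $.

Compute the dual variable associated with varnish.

At the optimum: finishing uses 84 of 100 (slack = 16); varnish uses 144 of 144 (binding); lumber uses 100 of 105 (slack = 5); assembly uses 124 of 124 (binding).
Since finishing, lumber are not tight, their duals are 0.
The binding rows give the dual system: 6·y_varnish + 5·y_assembly = 64.5 and 6·y_varnish + 6·y_assembly = 69.
This yields shadow prices y_varnish = 7, y_assembly = 4.5.
Shadow price of varnish = 7.

7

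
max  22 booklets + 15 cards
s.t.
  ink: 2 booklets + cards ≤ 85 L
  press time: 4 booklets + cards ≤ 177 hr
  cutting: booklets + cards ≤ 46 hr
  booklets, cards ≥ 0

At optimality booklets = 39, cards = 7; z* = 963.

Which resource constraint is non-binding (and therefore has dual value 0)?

press time

ink: 85/85 (binding)
press time: 163/177 (slack 14)
cutting: 46/46 (binding)
By complementary slackness, a constraint with positive slack has shadow price 0 → press time.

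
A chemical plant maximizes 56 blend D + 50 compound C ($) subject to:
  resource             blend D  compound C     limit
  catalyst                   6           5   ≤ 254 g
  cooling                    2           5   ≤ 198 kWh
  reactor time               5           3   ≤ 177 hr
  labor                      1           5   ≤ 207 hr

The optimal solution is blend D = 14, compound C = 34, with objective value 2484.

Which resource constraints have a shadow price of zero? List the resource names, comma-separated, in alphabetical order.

catalyst: 254/254 (binding)
cooling: 198/198 (binding)
reactor time: 172/177 (slack 5)
labor: 184/207 (slack 23)
By complementary slackness, a constraint with positive slack has shadow price 0 → labor, reactor time.

labor, reactor time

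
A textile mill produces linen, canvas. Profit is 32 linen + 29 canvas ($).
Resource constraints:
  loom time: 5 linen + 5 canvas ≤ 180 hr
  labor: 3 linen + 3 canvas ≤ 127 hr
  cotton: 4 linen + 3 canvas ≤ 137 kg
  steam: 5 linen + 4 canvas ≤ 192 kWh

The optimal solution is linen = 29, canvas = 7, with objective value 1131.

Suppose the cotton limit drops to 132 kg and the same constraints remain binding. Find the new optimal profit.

1116

At the optimum: loom time uses 180 of 180 (binding); labor uses 108 of 127 (slack = 19); cotton uses 137 of 137 (binding); steam uses 173 of 192 (slack = 19).
Since labor, steam are not tight, their duals are 0.
Dual feasibility on the basic columns requires 5·y_loom time + 4·y_cotton = 32, 5·y_loom time + 3·y_cotton = 29.
Solving: y_loom time = 4, y_cotton = 3.
Δz = y_cotton·Δb = 3 × (-5) = -15, so new z* = 1131 − 15 = 1116.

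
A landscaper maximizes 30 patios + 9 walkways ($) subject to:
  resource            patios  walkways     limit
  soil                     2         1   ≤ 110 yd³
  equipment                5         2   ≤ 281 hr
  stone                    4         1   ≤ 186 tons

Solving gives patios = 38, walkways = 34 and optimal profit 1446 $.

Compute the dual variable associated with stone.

6

At the optimum: soil uses 110 of 110 (binding); equipment uses 258 of 281 (slack = 23); stone uses 186 of 186 (binding).
Since equipment is not tight, its dual is 0.
From A_Bᵀ y = c: 2·y_soil + 4·y_stone = 30; 1·y_soil + 1·y_stone = 9.
Solving: y_soil = 3, y_stone = 6.
Shadow price of stone = 6.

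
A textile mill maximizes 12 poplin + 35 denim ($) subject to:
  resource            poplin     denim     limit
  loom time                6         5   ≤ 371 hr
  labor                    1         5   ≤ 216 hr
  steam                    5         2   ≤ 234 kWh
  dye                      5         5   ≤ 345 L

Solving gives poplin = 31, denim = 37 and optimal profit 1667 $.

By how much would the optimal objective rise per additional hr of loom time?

At the optimum: loom time uses 371 of 371 (binding); labor uses 216 of 216 (binding); steam uses 229 of 234 (slack = 5); dye uses 340 of 345 (slack = 5).
Since steam, dye are not tight, their duals are 0.
Dual feasibility on the basic columns requires 6·y_loom time + 1·y_labor = 12, 5·y_loom time + 5·y_labor = 35.
→ y_loom time = 1 and y_labor = 6.
Shadow price of loom time = 1.

1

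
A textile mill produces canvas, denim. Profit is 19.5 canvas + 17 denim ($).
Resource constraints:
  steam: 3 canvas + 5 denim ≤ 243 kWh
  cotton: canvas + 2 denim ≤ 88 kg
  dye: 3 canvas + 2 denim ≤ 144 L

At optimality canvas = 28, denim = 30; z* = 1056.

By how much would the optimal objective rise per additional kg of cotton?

3

At the optimum: steam uses 234 of 243 (slack = 9); cotton uses 88 of 88 (binding); dye uses 144 of 144 (binding).
Slack constraints have shadow price 0 (complementary slackness).
Dual feasibility on the basic columns requires 1·y_cotton + 3·y_dye = 19.5, 2·y_cotton + 2·y_dye = 17.
This yields shadow prices y_cotton = 3, y_dye = 5.5.
Shadow price of cotton = 3.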